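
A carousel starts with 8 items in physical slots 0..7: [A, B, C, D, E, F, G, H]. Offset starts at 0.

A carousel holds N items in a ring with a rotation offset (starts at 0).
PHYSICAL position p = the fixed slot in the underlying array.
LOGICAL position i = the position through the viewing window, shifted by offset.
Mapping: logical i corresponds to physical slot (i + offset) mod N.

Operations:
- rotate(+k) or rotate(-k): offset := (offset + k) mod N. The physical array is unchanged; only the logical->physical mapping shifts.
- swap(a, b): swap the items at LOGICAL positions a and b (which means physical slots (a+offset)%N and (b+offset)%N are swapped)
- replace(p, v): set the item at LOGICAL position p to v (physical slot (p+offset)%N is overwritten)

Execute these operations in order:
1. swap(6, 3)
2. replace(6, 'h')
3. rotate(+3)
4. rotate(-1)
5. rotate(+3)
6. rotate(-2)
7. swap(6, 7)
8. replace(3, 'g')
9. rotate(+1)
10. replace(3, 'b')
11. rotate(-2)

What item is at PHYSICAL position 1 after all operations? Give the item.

After op 1 (swap(6, 3)): offset=0, physical=[A,B,C,G,E,F,D,H], logical=[A,B,C,G,E,F,D,H]
After op 2 (replace(6, 'h')): offset=0, physical=[A,B,C,G,E,F,h,H], logical=[A,B,C,G,E,F,h,H]
After op 3 (rotate(+3)): offset=3, physical=[A,B,C,G,E,F,h,H], logical=[G,E,F,h,H,A,B,C]
After op 4 (rotate(-1)): offset=2, physical=[A,B,C,G,E,F,h,H], logical=[C,G,E,F,h,H,A,B]
After op 5 (rotate(+3)): offset=5, physical=[A,B,C,G,E,F,h,H], logical=[F,h,H,A,B,C,G,E]
After op 6 (rotate(-2)): offset=3, physical=[A,B,C,G,E,F,h,H], logical=[G,E,F,h,H,A,B,C]
After op 7 (swap(6, 7)): offset=3, physical=[A,C,B,G,E,F,h,H], logical=[G,E,F,h,H,A,C,B]
After op 8 (replace(3, 'g')): offset=3, physical=[A,C,B,G,E,F,g,H], logical=[G,E,F,g,H,A,C,B]
After op 9 (rotate(+1)): offset=4, physical=[A,C,B,G,E,F,g,H], logical=[E,F,g,H,A,C,B,G]
After op 10 (replace(3, 'b')): offset=4, physical=[A,C,B,G,E,F,g,b], logical=[E,F,g,b,A,C,B,G]
After op 11 (rotate(-2)): offset=2, physical=[A,C,B,G,E,F,g,b], logical=[B,G,E,F,g,b,A,C]

Answer: C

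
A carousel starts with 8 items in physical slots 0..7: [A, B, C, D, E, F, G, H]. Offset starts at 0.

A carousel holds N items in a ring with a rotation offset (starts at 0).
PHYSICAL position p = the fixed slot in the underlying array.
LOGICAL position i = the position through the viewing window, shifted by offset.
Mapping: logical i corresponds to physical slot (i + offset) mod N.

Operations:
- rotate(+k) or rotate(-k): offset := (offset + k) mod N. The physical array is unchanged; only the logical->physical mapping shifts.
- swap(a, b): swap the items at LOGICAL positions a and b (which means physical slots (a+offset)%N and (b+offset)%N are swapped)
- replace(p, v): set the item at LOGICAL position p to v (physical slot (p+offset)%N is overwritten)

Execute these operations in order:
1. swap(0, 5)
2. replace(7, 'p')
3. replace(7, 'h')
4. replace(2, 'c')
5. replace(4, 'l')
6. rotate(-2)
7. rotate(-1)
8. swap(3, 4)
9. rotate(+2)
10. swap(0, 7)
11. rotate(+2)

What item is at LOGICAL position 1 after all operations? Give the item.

After op 1 (swap(0, 5)): offset=0, physical=[F,B,C,D,E,A,G,H], logical=[F,B,C,D,E,A,G,H]
After op 2 (replace(7, 'p')): offset=0, physical=[F,B,C,D,E,A,G,p], logical=[F,B,C,D,E,A,G,p]
After op 3 (replace(7, 'h')): offset=0, physical=[F,B,C,D,E,A,G,h], logical=[F,B,C,D,E,A,G,h]
After op 4 (replace(2, 'c')): offset=0, physical=[F,B,c,D,E,A,G,h], logical=[F,B,c,D,E,A,G,h]
After op 5 (replace(4, 'l')): offset=0, physical=[F,B,c,D,l,A,G,h], logical=[F,B,c,D,l,A,G,h]
After op 6 (rotate(-2)): offset=6, physical=[F,B,c,D,l,A,G,h], logical=[G,h,F,B,c,D,l,A]
After op 7 (rotate(-1)): offset=5, physical=[F,B,c,D,l,A,G,h], logical=[A,G,h,F,B,c,D,l]
After op 8 (swap(3, 4)): offset=5, physical=[B,F,c,D,l,A,G,h], logical=[A,G,h,B,F,c,D,l]
After op 9 (rotate(+2)): offset=7, physical=[B,F,c,D,l,A,G,h], logical=[h,B,F,c,D,l,A,G]
After op 10 (swap(0, 7)): offset=7, physical=[B,F,c,D,l,A,h,G], logical=[G,B,F,c,D,l,A,h]
After op 11 (rotate(+2)): offset=1, physical=[B,F,c,D,l,A,h,G], logical=[F,c,D,l,A,h,G,B]

Answer: c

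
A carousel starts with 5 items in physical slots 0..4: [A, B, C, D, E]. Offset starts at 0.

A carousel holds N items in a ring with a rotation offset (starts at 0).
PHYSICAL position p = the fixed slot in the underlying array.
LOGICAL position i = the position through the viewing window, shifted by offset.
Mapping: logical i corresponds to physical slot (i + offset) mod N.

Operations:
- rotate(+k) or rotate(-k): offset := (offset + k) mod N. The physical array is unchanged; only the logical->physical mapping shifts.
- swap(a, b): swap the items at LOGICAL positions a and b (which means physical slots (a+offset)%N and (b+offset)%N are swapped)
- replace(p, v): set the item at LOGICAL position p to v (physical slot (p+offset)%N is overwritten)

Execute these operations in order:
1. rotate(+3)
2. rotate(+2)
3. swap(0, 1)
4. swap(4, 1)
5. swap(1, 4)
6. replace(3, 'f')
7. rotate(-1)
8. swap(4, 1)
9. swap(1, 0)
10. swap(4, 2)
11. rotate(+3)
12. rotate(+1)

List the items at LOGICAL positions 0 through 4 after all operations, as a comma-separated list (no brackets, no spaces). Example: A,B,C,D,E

After op 1 (rotate(+3)): offset=3, physical=[A,B,C,D,E], logical=[D,E,A,B,C]
After op 2 (rotate(+2)): offset=0, physical=[A,B,C,D,E], logical=[A,B,C,D,E]
After op 3 (swap(0, 1)): offset=0, physical=[B,A,C,D,E], logical=[B,A,C,D,E]
After op 4 (swap(4, 1)): offset=0, physical=[B,E,C,D,A], logical=[B,E,C,D,A]
After op 5 (swap(1, 4)): offset=0, physical=[B,A,C,D,E], logical=[B,A,C,D,E]
After op 6 (replace(3, 'f')): offset=0, physical=[B,A,C,f,E], logical=[B,A,C,f,E]
After op 7 (rotate(-1)): offset=4, physical=[B,A,C,f,E], logical=[E,B,A,C,f]
After op 8 (swap(4, 1)): offset=4, physical=[f,A,C,B,E], logical=[E,f,A,C,B]
After op 9 (swap(1, 0)): offset=4, physical=[E,A,C,B,f], logical=[f,E,A,C,B]
After op 10 (swap(4, 2)): offset=4, physical=[E,B,C,A,f], logical=[f,E,B,C,A]
After op 11 (rotate(+3)): offset=2, physical=[E,B,C,A,f], logical=[C,A,f,E,B]
After op 12 (rotate(+1)): offset=3, physical=[E,B,C,A,f], logical=[A,f,E,B,C]

Answer: A,f,E,B,C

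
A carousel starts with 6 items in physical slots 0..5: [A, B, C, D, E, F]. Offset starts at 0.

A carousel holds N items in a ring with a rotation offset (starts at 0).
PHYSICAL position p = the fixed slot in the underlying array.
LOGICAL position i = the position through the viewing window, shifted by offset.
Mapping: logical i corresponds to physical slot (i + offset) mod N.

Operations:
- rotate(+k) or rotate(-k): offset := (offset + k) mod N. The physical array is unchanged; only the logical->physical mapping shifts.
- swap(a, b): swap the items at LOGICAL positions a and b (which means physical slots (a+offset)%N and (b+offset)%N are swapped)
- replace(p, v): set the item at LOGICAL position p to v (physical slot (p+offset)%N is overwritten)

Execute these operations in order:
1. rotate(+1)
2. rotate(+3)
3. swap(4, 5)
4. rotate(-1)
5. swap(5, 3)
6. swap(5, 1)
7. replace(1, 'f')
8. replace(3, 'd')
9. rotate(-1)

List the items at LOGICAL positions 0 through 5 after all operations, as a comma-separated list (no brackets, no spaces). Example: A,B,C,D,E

After op 1 (rotate(+1)): offset=1, physical=[A,B,C,D,E,F], logical=[B,C,D,E,F,A]
After op 2 (rotate(+3)): offset=4, physical=[A,B,C,D,E,F], logical=[E,F,A,B,C,D]
After op 3 (swap(4, 5)): offset=4, physical=[A,B,D,C,E,F], logical=[E,F,A,B,D,C]
After op 4 (rotate(-1)): offset=3, physical=[A,B,D,C,E,F], logical=[C,E,F,A,B,D]
After op 5 (swap(5, 3)): offset=3, physical=[D,B,A,C,E,F], logical=[C,E,F,D,B,A]
After op 6 (swap(5, 1)): offset=3, physical=[D,B,E,C,A,F], logical=[C,A,F,D,B,E]
After op 7 (replace(1, 'f')): offset=3, physical=[D,B,E,C,f,F], logical=[C,f,F,D,B,E]
After op 8 (replace(3, 'd')): offset=3, physical=[d,B,E,C,f,F], logical=[C,f,F,d,B,E]
After op 9 (rotate(-1)): offset=2, physical=[d,B,E,C,f,F], logical=[E,C,f,F,d,B]

Answer: E,C,f,F,d,B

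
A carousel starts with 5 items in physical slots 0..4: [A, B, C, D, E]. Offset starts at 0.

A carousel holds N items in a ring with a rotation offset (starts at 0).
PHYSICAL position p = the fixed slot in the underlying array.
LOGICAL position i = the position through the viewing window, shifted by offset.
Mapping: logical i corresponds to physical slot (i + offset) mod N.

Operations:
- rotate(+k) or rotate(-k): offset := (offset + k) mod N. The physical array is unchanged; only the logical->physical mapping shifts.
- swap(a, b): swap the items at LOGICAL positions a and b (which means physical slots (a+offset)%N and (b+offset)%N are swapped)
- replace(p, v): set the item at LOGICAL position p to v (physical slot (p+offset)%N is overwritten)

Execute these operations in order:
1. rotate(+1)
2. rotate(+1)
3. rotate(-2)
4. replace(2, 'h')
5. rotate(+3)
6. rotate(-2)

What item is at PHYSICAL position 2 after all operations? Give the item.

After op 1 (rotate(+1)): offset=1, physical=[A,B,C,D,E], logical=[B,C,D,E,A]
After op 2 (rotate(+1)): offset=2, physical=[A,B,C,D,E], logical=[C,D,E,A,B]
After op 3 (rotate(-2)): offset=0, physical=[A,B,C,D,E], logical=[A,B,C,D,E]
After op 4 (replace(2, 'h')): offset=0, physical=[A,B,h,D,E], logical=[A,B,h,D,E]
After op 5 (rotate(+3)): offset=3, physical=[A,B,h,D,E], logical=[D,E,A,B,h]
After op 6 (rotate(-2)): offset=1, physical=[A,B,h,D,E], logical=[B,h,D,E,A]

Answer: h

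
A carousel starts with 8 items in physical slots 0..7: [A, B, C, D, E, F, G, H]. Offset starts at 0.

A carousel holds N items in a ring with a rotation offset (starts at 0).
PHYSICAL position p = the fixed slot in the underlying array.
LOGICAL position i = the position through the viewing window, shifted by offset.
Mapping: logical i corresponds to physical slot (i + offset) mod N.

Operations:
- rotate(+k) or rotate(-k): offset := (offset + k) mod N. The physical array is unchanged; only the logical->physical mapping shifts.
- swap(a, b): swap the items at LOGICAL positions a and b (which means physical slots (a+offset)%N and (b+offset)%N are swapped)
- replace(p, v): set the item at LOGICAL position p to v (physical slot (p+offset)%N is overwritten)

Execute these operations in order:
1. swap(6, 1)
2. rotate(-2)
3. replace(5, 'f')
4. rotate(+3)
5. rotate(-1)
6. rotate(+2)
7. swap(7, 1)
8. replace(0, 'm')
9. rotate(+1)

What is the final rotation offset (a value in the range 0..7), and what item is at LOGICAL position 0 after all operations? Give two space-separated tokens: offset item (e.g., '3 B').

After op 1 (swap(6, 1)): offset=0, physical=[A,G,C,D,E,F,B,H], logical=[A,G,C,D,E,F,B,H]
After op 2 (rotate(-2)): offset=6, physical=[A,G,C,D,E,F,B,H], logical=[B,H,A,G,C,D,E,F]
After op 3 (replace(5, 'f')): offset=6, physical=[A,G,C,f,E,F,B,H], logical=[B,H,A,G,C,f,E,F]
After op 4 (rotate(+3)): offset=1, physical=[A,G,C,f,E,F,B,H], logical=[G,C,f,E,F,B,H,A]
After op 5 (rotate(-1)): offset=0, physical=[A,G,C,f,E,F,B,H], logical=[A,G,C,f,E,F,B,H]
After op 6 (rotate(+2)): offset=2, physical=[A,G,C,f,E,F,B,H], logical=[C,f,E,F,B,H,A,G]
After op 7 (swap(7, 1)): offset=2, physical=[A,f,C,G,E,F,B,H], logical=[C,G,E,F,B,H,A,f]
After op 8 (replace(0, 'm')): offset=2, physical=[A,f,m,G,E,F,B,H], logical=[m,G,E,F,B,H,A,f]
After op 9 (rotate(+1)): offset=3, physical=[A,f,m,G,E,F,B,H], logical=[G,E,F,B,H,A,f,m]

Answer: 3 G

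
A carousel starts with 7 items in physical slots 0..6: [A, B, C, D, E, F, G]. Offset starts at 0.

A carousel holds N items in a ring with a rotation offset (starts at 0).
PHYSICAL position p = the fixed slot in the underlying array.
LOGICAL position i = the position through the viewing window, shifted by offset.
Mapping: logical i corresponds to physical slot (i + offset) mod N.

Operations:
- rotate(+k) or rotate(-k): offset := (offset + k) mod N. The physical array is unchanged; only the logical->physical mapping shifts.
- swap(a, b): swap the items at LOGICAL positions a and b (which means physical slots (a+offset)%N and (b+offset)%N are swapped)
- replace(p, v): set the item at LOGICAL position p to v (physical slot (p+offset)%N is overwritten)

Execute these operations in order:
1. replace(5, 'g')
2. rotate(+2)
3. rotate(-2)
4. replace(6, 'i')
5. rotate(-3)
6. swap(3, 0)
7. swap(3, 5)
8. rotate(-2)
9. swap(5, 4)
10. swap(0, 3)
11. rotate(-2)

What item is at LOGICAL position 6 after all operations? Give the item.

After op 1 (replace(5, 'g')): offset=0, physical=[A,B,C,D,E,g,G], logical=[A,B,C,D,E,g,G]
After op 2 (rotate(+2)): offset=2, physical=[A,B,C,D,E,g,G], logical=[C,D,E,g,G,A,B]
After op 3 (rotate(-2)): offset=0, physical=[A,B,C,D,E,g,G], logical=[A,B,C,D,E,g,G]
After op 4 (replace(6, 'i')): offset=0, physical=[A,B,C,D,E,g,i], logical=[A,B,C,D,E,g,i]
After op 5 (rotate(-3)): offset=4, physical=[A,B,C,D,E,g,i], logical=[E,g,i,A,B,C,D]
After op 6 (swap(3, 0)): offset=4, physical=[E,B,C,D,A,g,i], logical=[A,g,i,E,B,C,D]
After op 7 (swap(3, 5)): offset=4, physical=[C,B,E,D,A,g,i], logical=[A,g,i,C,B,E,D]
After op 8 (rotate(-2)): offset=2, physical=[C,B,E,D,A,g,i], logical=[E,D,A,g,i,C,B]
After op 9 (swap(5, 4)): offset=2, physical=[i,B,E,D,A,g,C], logical=[E,D,A,g,C,i,B]
After op 10 (swap(0, 3)): offset=2, physical=[i,B,g,D,A,E,C], logical=[g,D,A,E,C,i,B]
After op 11 (rotate(-2)): offset=0, physical=[i,B,g,D,A,E,C], logical=[i,B,g,D,A,E,C]

Answer: C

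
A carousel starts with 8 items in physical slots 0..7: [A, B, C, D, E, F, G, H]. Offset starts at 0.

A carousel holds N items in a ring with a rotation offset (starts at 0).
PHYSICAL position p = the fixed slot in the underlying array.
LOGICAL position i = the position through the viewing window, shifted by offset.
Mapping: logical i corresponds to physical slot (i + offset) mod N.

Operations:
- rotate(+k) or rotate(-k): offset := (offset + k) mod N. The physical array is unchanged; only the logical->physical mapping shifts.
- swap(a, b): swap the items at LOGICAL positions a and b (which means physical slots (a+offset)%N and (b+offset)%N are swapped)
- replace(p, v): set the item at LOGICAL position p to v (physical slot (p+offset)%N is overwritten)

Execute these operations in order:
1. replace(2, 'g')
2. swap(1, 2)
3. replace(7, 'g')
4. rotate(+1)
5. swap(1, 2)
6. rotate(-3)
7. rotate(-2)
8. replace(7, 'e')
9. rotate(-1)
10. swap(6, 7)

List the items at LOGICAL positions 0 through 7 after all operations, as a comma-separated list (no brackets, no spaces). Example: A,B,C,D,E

Answer: e,E,F,G,g,A,D,g

Derivation:
After op 1 (replace(2, 'g')): offset=0, physical=[A,B,g,D,E,F,G,H], logical=[A,B,g,D,E,F,G,H]
After op 2 (swap(1, 2)): offset=0, physical=[A,g,B,D,E,F,G,H], logical=[A,g,B,D,E,F,G,H]
After op 3 (replace(7, 'g')): offset=0, physical=[A,g,B,D,E,F,G,g], logical=[A,g,B,D,E,F,G,g]
After op 4 (rotate(+1)): offset=1, physical=[A,g,B,D,E,F,G,g], logical=[g,B,D,E,F,G,g,A]
After op 5 (swap(1, 2)): offset=1, physical=[A,g,D,B,E,F,G,g], logical=[g,D,B,E,F,G,g,A]
After op 6 (rotate(-3)): offset=6, physical=[A,g,D,B,E,F,G,g], logical=[G,g,A,g,D,B,E,F]
After op 7 (rotate(-2)): offset=4, physical=[A,g,D,B,E,F,G,g], logical=[E,F,G,g,A,g,D,B]
After op 8 (replace(7, 'e')): offset=4, physical=[A,g,D,e,E,F,G,g], logical=[E,F,G,g,A,g,D,e]
After op 9 (rotate(-1)): offset=3, physical=[A,g,D,e,E,F,G,g], logical=[e,E,F,G,g,A,g,D]
After op 10 (swap(6, 7)): offset=3, physical=[A,D,g,e,E,F,G,g], logical=[e,E,F,G,g,A,D,g]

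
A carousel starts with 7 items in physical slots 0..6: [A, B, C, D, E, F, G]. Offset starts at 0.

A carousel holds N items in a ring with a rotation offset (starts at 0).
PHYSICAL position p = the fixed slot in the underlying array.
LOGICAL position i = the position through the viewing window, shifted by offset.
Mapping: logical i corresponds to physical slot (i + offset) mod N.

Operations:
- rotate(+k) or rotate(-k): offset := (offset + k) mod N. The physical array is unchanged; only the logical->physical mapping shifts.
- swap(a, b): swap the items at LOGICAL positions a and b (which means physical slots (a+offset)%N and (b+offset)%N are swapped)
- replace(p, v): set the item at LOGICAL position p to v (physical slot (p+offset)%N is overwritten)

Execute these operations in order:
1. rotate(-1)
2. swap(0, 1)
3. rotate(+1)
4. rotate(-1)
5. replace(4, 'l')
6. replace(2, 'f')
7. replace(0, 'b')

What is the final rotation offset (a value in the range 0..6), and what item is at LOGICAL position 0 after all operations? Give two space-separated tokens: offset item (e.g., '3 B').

After op 1 (rotate(-1)): offset=6, physical=[A,B,C,D,E,F,G], logical=[G,A,B,C,D,E,F]
After op 2 (swap(0, 1)): offset=6, physical=[G,B,C,D,E,F,A], logical=[A,G,B,C,D,E,F]
After op 3 (rotate(+1)): offset=0, physical=[G,B,C,D,E,F,A], logical=[G,B,C,D,E,F,A]
After op 4 (rotate(-1)): offset=6, physical=[G,B,C,D,E,F,A], logical=[A,G,B,C,D,E,F]
After op 5 (replace(4, 'l')): offset=6, physical=[G,B,C,l,E,F,A], logical=[A,G,B,C,l,E,F]
After op 6 (replace(2, 'f')): offset=6, physical=[G,f,C,l,E,F,A], logical=[A,G,f,C,l,E,F]
After op 7 (replace(0, 'b')): offset=6, physical=[G,f,C,l,E,F,b], logical=[b,G,f,C,l,E,F]

Answer: 6 b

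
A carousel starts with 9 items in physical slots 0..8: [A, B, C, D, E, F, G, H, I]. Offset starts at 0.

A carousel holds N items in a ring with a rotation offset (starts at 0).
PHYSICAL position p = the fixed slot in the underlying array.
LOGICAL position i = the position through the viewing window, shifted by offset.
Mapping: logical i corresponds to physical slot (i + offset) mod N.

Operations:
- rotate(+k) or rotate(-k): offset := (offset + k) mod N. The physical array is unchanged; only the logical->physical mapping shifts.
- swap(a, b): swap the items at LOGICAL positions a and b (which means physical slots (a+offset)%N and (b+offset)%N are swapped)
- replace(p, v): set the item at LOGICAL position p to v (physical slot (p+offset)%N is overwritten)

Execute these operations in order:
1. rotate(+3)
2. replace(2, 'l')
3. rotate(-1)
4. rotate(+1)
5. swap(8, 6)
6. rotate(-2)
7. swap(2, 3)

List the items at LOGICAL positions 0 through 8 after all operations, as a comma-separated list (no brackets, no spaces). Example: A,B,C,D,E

After op 1 (rotate(+3)): offset=3, physical=[A,B,C,D,E,F,G,H,I], logical=[D,E,F,G,H,I,A,B,C]
After op 2 (replace(2, 'l')): offset=3, physical=[A,B,C,D,E,l,G,H,I], logical=[D,E,l,G,H,I,A,B,C]
After op 3 (rotate(-1)): offset=2, physical=[A,B,C,D,E,l,G,H,I], logical=[C,D,E,l,G,H,I,A,B]
After op 4 (rotate(+1)): offset=3, physical=[A,B,C,D,E,l,G,H,I], logical=[D,E,l,G,H,I,A,B,C]
After op 5 (swap(8, 6)): offset=3, physical=[C,B,A,D,E,l,G,H,I], logical=[D,E,l,G,H,I,C,B,A]
After op 6 (rotate(-2)): offset=1, physical=[C,B,A,D,E,l,G,H,I], logical=[B,A,D,E,l,G,H,I,C]
After op 7 (swap(2, 3)): offset=1, physical=[C,B,A,E,D,l,G,H,I], logical=[B,A,E,D,l,G,H,I,C]

Answer: B,A,E,D,l,G,H,I,C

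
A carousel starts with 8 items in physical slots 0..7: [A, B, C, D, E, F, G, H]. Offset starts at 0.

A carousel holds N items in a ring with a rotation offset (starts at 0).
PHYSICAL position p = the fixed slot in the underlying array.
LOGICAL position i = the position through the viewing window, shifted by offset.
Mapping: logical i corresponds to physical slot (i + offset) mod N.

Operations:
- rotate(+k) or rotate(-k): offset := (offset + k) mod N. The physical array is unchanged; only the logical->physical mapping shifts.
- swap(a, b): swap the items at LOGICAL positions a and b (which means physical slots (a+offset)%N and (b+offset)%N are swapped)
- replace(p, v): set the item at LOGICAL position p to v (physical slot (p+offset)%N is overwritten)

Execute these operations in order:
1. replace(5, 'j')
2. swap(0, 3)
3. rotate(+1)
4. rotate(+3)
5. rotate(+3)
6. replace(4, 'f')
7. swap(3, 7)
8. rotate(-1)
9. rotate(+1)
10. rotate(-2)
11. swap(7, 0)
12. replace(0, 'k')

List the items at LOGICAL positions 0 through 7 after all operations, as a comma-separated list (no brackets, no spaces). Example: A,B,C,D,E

After op 1 (replace(5, 'j')): offset=0, physical=[A,B,C,D,E,j,G,H], logical=[A,B,C,D,E,j,G,H]
After op 2 (swap(0, 3)): offset=0, physical=[D,B,C,A,E,j,G,H], logical=[D,B,C,A,E,j,G,H]
After op 3 (rotate(+1)): offset=1, physical=[D,B,C,A,E,j,G,H], logical=[B,C,A,E,j,G,H,D]
After op 4 (rotate(+3)): offset=4, physical=[D,B,C,A,E,j,G,H], logical=[E,j,G,H,D,B,C,A]
After op 5 (rotate(+3)): offset=7, physical=[D,B,C,A,E,j,G,H], logical=[H,D,B,C,A,E,j,G]
After op 6 (replace(4, 'f')): offset=7, physical=[D,B,C,f,E,j,G,H], logical=[H,D,B,C,f,E,j,G]
After op 7 (swap(3, 7)): offset=7, physical=[D,B,G,f,E,j,C,H], logical=[H,D,B,G,f,E,j,C]
After op 8 (rotate(-1)): offset=6, physical=[D,B,G,f,E,j,C,H], logical=[C,H,D,B,G,f,E,j]
After op 9 (rotate(+1)): offset=7, physical=[D,B,G,f,E,j,C,H], logical=[H,D,B,G,f,E,j,C]
After op 10 (rotate(-2)): offset=5, physical=[D,B,G,f,E,j,C,H], logical=[j,C,H,D,B,G,f,E]
After op 11 (swap(7, 0)): offset=5, physical=[D,B,G,f,j,E,C,H], logical=[E,C,H,D,B,G,f,j]
After op 12 (replace(0, 'k')): offset=5, physical=[D,B,G,f,j,k,C,H], logical=[k,C,H,D,B,G,f,j]

Answer: k,C,H,D,B,G,f,j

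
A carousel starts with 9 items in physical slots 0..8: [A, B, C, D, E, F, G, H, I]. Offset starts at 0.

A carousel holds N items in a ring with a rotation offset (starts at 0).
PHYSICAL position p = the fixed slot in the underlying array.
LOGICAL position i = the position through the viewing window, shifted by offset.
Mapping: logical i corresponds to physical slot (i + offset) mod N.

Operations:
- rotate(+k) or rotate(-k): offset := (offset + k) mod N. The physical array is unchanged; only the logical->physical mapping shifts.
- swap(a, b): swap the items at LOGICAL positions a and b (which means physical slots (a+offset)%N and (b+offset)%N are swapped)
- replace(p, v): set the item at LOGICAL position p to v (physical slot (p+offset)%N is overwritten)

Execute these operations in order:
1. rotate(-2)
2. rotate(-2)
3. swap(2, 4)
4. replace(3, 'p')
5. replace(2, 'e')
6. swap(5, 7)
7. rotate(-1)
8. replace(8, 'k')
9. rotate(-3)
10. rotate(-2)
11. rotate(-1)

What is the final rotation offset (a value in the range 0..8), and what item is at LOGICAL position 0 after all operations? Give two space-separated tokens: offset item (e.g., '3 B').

Answer: 7 e

Derivation:
After op 1 (rotate(-2)): offset=7, physical=[A,B,C,D,E,F,G,H,I], logical=[H,I,A,B,C,D,E,F,G]
After op 2 (rotate(-2)): offset=5, physical=[A,B,C,D,E,F,G,H,I], logical=[F,G,H,I,A,B,C,D,E]
After op 3 (swap(2, 4)): offset=5, physical=[H,B,C,D,E,F,G,A,I], logical=[F,G,A,I,H,B,C,D,E]
After op 4 (replace(3, 'p')): offset=5, physical=[H,B,C,D,E,F,G,A,p], logical=[F,G,A,p,H,B,C,D,E]
After op 5 (replace(2, 'e')): offset=5, physical=[H,B,C,D,E,F,G,e,p], logical=[F,G,e,p,H,B,C,D,E]
After op 6 (swap(5, 7)): offset=5, physical=[H,D,C,B,E,F,G,e,p], logical=[F,G,e,p,H,D,C,B,E]
After op 7 (rotate(-1)): offset=4, physical=[H,D,C,B,E,F,G,e,p], logical=[E,F,G,e,p,H,D,C,B]
After op 8 (replace(8, 'k')): offset=4, physical=[H,D,C,k,E,F,G,e,p], logical=[E,F,G,e,p,H,D,C,k]
After op 9 (rotate(-3)): offset=1, physical=[H,D,C,k,E,F,G,e,p], logical=[D,C,k,E,F,G,e,p,H]
After op 10 (rotate(-2)): offset=8, physical=[H,D,C,k,E,F,G,e,p], logical=[p,H,D,C,k,E,F,G,e]
After op 11 (rotate(-1)): offset=7, physical=[H,D,C,k,E,F,G,e,p], logical=[e,p,H,D,C,k,E,F,G]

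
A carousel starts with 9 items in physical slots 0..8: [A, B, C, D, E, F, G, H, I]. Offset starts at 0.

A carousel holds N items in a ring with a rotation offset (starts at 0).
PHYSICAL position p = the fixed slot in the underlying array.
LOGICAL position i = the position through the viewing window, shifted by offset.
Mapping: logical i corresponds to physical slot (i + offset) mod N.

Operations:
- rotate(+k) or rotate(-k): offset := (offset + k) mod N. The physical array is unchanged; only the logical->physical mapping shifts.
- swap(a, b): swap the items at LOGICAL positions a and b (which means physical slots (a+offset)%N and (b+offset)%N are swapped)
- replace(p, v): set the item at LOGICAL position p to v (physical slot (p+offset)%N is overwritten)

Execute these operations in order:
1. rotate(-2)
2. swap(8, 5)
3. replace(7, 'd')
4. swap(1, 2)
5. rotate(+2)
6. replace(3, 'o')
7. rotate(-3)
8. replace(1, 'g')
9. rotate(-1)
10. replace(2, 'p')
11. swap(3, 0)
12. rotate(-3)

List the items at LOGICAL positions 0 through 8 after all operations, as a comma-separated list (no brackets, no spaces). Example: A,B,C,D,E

Answer: C,o,E,A,D,p,d,I,B

Derivation:
After op 1 (rotate(-2)): offset=7, physical=[A,B,C,D,E,F,G,H,I], logical=[H,I,A,B,C,D,E,F,G]
After op 2 (swap(8, 5)): offset=7, physical=[A,B,C,G,E,F,D,H,I], logical=[H,I,A,B,C,G,E,F,D]
After op 3 (replace(7, 'd')): offset=7, physical=[A,B,C,G,E,d,D,H,I], logical=[H,I,A,B,C,G,E,d,D]
After op 4 (swap(1, 2)): offset=7, physical=[I,B,C,G,E,d,D,H,A], logical=[H,A,I,B,C,G,E,d,D]
After op 5 (rotate(+2)): offset=0, physical=[I,B,C,G,E,d,D,H,A], logical=[I,B,C,G,E,d,D,H,A]
After op 6 (replace(3, 'o')): offset=0, physical=[I,B,C,o,E,d,D,H,A], logical=[I,B,C,o,E,d,D,H,A]
After op 7 (rotate(-3)): offset=6, physical=[I,B,C,o,E,d,D,H,A], logical=[D,H,A,I,B,C,o,E,d]
After op 8 (replace(1, 'g')): offset=6, physical=[I,B,C,o,E,d,D,g,A], logical=[D,g,A,I,B,C,o,E,d]
After op 9 (rotate(-1)): offset=5, physical=[I,B,C,o,E,d,D,g,A], logical=[d,D,g,A,I,B,C,o,E]
After op 10 (replace(2, 'p')): offset=5, physical=[I,B,C,o,E,d,D,p,A], logical=[d,D,p,A,I,B,C,o,E]
After op 11 (swap(3, 0)): offset=5, physical=[I,B,C,o,E,A,D,p,d], logical=[A,D,p,d,I,B,C,o,E]
After op 12 (rotate(-3)): offset=2, physical=[I,B,C,o,E,A,D,p,d], logical=[C,o,E,A,D,p,d,I,B]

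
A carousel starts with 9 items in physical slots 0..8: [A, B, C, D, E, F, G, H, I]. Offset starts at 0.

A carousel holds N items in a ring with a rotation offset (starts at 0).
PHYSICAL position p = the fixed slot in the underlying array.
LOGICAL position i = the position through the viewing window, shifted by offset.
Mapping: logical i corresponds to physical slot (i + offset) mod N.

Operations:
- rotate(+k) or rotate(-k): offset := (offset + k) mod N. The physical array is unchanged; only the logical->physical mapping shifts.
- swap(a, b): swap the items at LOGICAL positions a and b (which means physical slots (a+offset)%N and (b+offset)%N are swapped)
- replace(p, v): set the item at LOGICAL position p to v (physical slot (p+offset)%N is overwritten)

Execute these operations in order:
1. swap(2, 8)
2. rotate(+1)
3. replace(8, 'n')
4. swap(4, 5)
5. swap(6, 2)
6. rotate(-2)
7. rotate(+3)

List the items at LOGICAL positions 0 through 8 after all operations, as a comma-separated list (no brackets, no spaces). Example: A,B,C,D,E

Answer: I,H,E,G,F,D,C,n,B

Derivation:
After op 1 (swap(2, 8)): offset=0, physical=[A,B,I,D,E,F,G,H,C], logical=[A,B,I,D,E,F,G,H,C]
After op 2 (rotate(+1)): offset=1, physical=[A,B,I,D,E,F,G,H,C], logical=[B,I,D,E,F,G,H,C,A]
After op 3 (replace(8, 'n')): offset=1, physical=[n,B,I,D,E,F,G,H,C], logical=[B,I,D,E,F,G,H,C,n]
After op 4 (swap(4, 5)): offset=1, physical=[n,B,I,D,E,G,F,H,C], logical=[B,I,D,E,G,F,H,C,n]
After op 5 (swap(6, 2)): offset=1, physical=[n,B,I,H,E,G,F,D,C], logical=[B,I,H,E,G,F,D,C,n]
After op 6 (rotate(-2)): offset=8, physical=[n,B,I,H,E,G,F,D,C], logical=[C,n,B,I,H,E,G,F,D]
After op 7 (rotate(+3)): offset=2, physical=[n,B,I,H,E,G,F,D,C], logical=[I,H,E,G,F,D,C,n,B]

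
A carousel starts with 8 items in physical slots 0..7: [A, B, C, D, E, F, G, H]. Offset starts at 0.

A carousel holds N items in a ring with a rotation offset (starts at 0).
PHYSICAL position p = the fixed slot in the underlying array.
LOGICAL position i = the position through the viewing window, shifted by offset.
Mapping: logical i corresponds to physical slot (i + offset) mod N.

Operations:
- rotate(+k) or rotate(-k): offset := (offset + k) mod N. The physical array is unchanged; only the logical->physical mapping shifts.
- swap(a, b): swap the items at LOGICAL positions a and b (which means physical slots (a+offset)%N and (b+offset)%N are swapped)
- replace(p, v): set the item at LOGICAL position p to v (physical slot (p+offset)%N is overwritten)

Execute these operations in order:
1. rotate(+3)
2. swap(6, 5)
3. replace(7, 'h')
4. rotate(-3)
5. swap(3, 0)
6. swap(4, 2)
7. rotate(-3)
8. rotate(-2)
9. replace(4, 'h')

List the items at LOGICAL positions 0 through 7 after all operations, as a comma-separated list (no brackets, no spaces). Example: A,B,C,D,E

After op 1 (rotate(+3)): offset=3, physical=[A,B,C,D,E,F,G,H], logical=[D,E,F,G,H,A,B,C]
After op 2 (swap(6, 5)): offset=3, physical=[B,A,C,D,E,F,G,H], logical=[D,E,F,G,H,B,A,C]
After op 3 (replace(7, 'h')): offset=3, physical=[B,A,h,D,E,F,G,H], logical=[D,E,F,G,H,B,A,h]
After op 4 (rotate(-3)): offset=0, physical=[B,A,h,D,E,F,G,H], logical=[B,A,h,D,E,F,G,H]
After op 5 (swap(3, 0)): offset=0, physical=[D,A,h,B,E,F,G,H], logical=[D,A,h,B,E,F,G,H]
After op 6 (swap(4, 2)): offset=0, physical=[D,A,E,B,h,F,G,H], logical=[D,A,E,B,h,F,G,H]
After op 7 (rotate(-3)): offset=5, physical=[D,A,E,B,h,F,G,H], logical=[F,G,H,D,A,E,B,h]
After op 8 (rotate(-2)): offset=3, physical=[D,A,E,B,h,F,G,H], logical=[B,h,F,G,H,D,A,E]
After op 9 (replace(4, 'h')): offset=3, physical=[D,A,E,B,h,F,G,h], logical=[B,h,F,G,h,D,A,E]

Answer: B,h,F,G,h,D,A,E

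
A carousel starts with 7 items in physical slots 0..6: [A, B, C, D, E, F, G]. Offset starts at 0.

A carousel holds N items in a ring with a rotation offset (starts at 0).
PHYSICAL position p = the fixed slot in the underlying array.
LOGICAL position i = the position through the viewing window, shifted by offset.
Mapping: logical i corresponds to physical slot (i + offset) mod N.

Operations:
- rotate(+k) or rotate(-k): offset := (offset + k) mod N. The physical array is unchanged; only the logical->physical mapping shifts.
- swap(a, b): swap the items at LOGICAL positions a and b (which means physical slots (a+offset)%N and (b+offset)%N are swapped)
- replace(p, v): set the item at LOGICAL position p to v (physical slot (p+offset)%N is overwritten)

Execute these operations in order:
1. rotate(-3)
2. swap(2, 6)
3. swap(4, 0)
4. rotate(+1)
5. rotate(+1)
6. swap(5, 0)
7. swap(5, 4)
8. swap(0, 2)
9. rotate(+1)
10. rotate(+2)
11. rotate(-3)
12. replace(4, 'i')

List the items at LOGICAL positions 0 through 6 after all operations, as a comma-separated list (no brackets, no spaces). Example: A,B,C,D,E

After op 1 (rotate(-3)): offset=4, physical=[A,B,C,D,E,F,G], logical=[E,F,G,A,B,C,D]
After op 2 (swap(2, 6)): offset=4, physical=[A,B,C,G,E,F,D], logical=[E,F,D,A,B,C,G]
After op 3 (swap(4, 0)): offset=4, physical=[A,E,C,G,B,F,D], logical=[B,F,D,A,E,C,G]
After op 4 (rotate(+1)): offset=5, physical=[A,E,C,G,B,F,D], logical=[F,D,A,E,C,G,B]
After op 5 (rotate(+1)): offset=6, physical=[A,E,C,G,B,F,D], logical=[D,A,E,C,G,B,F]
After op 6 (swap(5, 0)): offset=6, physical=[A,E,C,G,D,F,B], logical=[B,A,E,C,G,D,F]
After op 7 (swap(5, 4)): offset=6, physical=[A,E,C,D,G,F,B], logical=[B,A,E,C,D,G,F]
After op 8 (swap(0, 2)): offset=6, physical=[A,B,C,D,G,F,E], logical=[E,A,B,C,D,G,F]
After op 9 (rotate(+1)): offset=0, physical=[A,B,C,D,G,F,E], logical=[A,B,C,D,G,F,E]
After op 10 (rotate(+2)): offset=2, physical=[A,B,C,D,G,F,E], logical=[C,D,G,F,E,A,B]
After op 11 (rotate(-3)): offset=6, physical=[A,B,C,D,G,F,E], logical=[E,A,B,C,D,G,F]
After op 12 (replace(4, 'i')): offset=6, physical=[A,B,C,i,G,F,E], logical=[E,A,B,C,i,G,F]

Answer: E,A,B,C,i,G,F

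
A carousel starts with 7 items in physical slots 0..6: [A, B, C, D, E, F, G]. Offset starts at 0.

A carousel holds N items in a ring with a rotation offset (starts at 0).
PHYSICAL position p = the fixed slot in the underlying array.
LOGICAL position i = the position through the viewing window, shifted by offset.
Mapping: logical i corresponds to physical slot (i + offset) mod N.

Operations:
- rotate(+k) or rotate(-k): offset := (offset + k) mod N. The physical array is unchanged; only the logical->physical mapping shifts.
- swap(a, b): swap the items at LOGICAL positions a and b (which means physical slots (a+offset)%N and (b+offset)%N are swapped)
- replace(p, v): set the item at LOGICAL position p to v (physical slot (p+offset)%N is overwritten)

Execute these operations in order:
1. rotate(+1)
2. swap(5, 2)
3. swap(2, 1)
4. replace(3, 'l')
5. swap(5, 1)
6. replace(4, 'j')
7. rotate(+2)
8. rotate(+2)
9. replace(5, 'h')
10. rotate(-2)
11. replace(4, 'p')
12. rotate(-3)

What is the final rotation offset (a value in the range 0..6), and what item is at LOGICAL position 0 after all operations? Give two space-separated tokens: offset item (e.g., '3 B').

Answer: 0 p

Derivation:
After op 1 (rotate(+1)): offset=1, physical=[A,B,C,D,E,F,G], logical=[B,C,D,E,F,G,A]
After op 2 (swap(5, 2)): offset=1, physical=[A,B,C,G,E,F,D], logical=[B,C,G,E,F,D,A]
After op 3 (swap(2, 1)): offset=1, physical=[A,B,G,C,E,F,D], logical=[B,G,C,E,F,D,A]
After op 4 (replace(3, 'l')): offset=1, physical=[A,B,G,C,l,F,D], logical=[B,G,C,l,F,D,A]
After op 5 (swap(5, 1)): offset=1, physical=[A,B,D,C,l,F,G], logical=[B,D,C,l,F,G,A]
After op 6 (replace(4, 'j')): offset=1, physical=[A,B,D,C,l,j,G], logical=[B,D,C,l,j,G,A]
After op 7 (rotate(+2)): offset=3, physical=[A,B,D,C,l,j,G], logical=[C,l,j,G,A,B,D]
After op 8 (rotate(+2)): offset=5, physical=[A,B,D,C,l,j,G], logical=[j,G,A,B,D,C,l]
After op 9 (replace(5, 'h')): offset=5, physical=[A,B,D,h,l,j,G], logical=[j,G,A,B,D,h,l]
After op 10 (rotate(-2)): offset=3, physical=[A,B,D,h,l,j,G], logical=[h,l,j,G,A,B,D]
After op 11 (replace(4, 'p')): offset=3, physical=[p,B,D,h,l,j,G], logical=[h,l,j,G,p,B,D]
After op 12 (rotate(-3)): offset=0, physical=[p,B,D,h,l,j,G], logical=[p,B,D,h,l,j,G]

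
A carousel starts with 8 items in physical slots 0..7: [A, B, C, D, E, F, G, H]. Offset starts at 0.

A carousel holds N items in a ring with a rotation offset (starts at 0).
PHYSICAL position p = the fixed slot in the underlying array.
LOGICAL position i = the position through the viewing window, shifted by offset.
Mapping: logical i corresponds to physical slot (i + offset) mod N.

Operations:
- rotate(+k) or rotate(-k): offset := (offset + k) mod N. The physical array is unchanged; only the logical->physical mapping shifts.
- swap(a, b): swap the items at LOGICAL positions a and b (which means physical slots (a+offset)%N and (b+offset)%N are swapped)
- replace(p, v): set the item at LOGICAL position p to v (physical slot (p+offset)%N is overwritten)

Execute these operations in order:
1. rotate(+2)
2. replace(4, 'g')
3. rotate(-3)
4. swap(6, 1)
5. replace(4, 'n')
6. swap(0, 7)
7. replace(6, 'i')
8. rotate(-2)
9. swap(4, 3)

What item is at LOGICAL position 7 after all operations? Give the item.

After op 1 (rotate(+2)): offset=2, physical=[A,B,C,D,E,F,G,H], logical=[C,D,E,F,G,H,A,B]
After op 2 (replace(4, 'g')): offset=2, physical=[A,B,C,D,E,F,g,H], logical=[C,D,E,F,g,H,A,B]
After op 3 (rotate(-3)): offset=7, physical=[A,B,C,D,E,F,g,H], logical=[H,A,B,C,D,E,F,g]
After op 4 (swap(6, 1)): offset=7, physical=[F,B,C,D,E,A,g,H], logical=[H,F,B,C,D,E,A,g]
After op 5 (replace(4, 'n')): offset=7, physical=[F,B,C,n,E,A,g,H], logical=[H,F,B,C,n,E,A,g]
After op 6 (swap(0, 7)): offset=7, physical=[F,B,C,n,E,A,H,g], logical=[g,F,B,C,n,E,A,H]
After op 7 (replace(6, 'i')): offset=7, physical=[F,B,C,n,E,i,H,g], logical=[g,F,B,C,n,E,i,H]
After op 8 (rotate(-2)): offset=5, physical=[F,B,C,n,E,i,H,g], logical=[i,H,g,F,B,C,n,E]
After op 9 (swap(4, 3)): offset=5, physical=[B,F,C,n,E,i,H,g], logical=[i,H,g,B,F,C,n,E]

Answer: E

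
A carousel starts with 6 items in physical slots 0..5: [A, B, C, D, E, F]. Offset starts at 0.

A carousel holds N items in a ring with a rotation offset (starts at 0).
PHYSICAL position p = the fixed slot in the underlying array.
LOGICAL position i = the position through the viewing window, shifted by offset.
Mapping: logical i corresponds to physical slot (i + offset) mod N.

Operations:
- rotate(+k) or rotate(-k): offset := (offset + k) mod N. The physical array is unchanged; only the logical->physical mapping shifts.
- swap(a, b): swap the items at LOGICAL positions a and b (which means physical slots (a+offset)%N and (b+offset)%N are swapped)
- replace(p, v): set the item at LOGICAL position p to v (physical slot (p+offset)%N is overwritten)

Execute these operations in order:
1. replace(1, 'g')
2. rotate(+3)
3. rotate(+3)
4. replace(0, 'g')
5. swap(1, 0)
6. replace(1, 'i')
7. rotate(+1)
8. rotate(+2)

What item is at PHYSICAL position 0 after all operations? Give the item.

Answer: g

Derivation:
After op 1 (replace(1, 'g')): offset=0, physical=[A,g,C,D,E,F], logical=[A,g,C,D,E,F]
After op 2 (rotate(+3)): offset=3, physical=[A,g,C,D,E,F], logical=[D,E,F,A,g,C]
After op 3 (rotate(+3)): offset=0, physical=[A,g,C,D,E,F], logical=[A,g,C,D,E,F]
After op 4 (replace(0, 'g')): offset=0, physical=[g,g,C,D,E,F], logical=[g,g,C,D,E,F]
After op 5 (swap(1, 0)): offset=0, physical=[g,g,C,D,E,F], logical=[g,g,C,D,E,F]
After op 6 (replace(1, 'i')): offset=0, physical=[g,i,C,D,E,F], logical=[g,i,C,D,E,F]
After op 7 (rotate(+1)): offset=1, physical=[g,i,C,D,E,F], logical=[i,C,D,E,F,g]
After op 8 (rotate(+2)): offset=3, physical=[g,i,C,D,E,F], logical=[D,E,F,g,i,C]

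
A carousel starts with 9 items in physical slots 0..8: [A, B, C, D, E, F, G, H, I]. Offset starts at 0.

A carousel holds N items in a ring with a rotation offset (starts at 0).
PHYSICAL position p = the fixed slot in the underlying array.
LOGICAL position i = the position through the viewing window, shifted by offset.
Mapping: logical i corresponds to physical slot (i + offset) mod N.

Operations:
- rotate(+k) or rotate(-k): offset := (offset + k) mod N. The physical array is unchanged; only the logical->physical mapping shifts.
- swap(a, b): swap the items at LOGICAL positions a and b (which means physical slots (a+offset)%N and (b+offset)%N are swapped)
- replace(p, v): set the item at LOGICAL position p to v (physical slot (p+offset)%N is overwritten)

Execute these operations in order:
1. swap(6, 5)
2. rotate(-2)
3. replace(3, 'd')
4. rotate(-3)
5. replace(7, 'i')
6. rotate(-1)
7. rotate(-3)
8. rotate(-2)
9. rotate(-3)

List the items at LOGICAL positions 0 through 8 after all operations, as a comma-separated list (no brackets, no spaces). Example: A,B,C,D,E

Answer: E,G,F,H,I,A,d,i,D

Derivation:
After op 1 (swap(6, 5)): offset=0, physical=[A,B,C,D,E,G,F,H,I], logical=[A,B,C,D,E,G,F,H,I]
After op 2 (rotate(-2)): offset=7, physical=[A,B,C,D,E,G,F,H,I], logical=[H,I,A,B,C,D,E,G,F]
After op 3 (replace(3, 'd')): offset=7, physical=[A,d,C,D,E,G,F,H,I], logical=[H,I,A,d,C,D,E,G,F]
After op 4 (rotate(-3)): offset=4, physical=[A,d,C,D,E,G,F,H,I], logical=[E,G,F,H,I,A,d,C,D]
After op 5 (replace(7, 'i')): offset=4, physical=[A,d,i,D,E,G,F,H,I], logical=[E,G,F,H,I,A,d,i,D]
After op 6 (rotate(-1)): offset=3, physical=[A,d,i,D,E,G,F,H,I], logical=[D,E,G,F,H,I,A,d,i]
After op 7 (rotate(-3)): offset=0, physical=[A,d,i,D,E,G,F,H,I], logical=[A,d,i,D,E,G,F,H,I]
After op 8 (rotate(-2)): offset=7, physical=[A,d,i,D,E,G,F,H,I], logical=[H,I,A,d,i,D,E,G,F]
After op 9 (rotate(-3)): offset=4, physical=[A,d,i,D,E,G,F,H,I], logical=[E,G,F,H,I,A,d,i,D]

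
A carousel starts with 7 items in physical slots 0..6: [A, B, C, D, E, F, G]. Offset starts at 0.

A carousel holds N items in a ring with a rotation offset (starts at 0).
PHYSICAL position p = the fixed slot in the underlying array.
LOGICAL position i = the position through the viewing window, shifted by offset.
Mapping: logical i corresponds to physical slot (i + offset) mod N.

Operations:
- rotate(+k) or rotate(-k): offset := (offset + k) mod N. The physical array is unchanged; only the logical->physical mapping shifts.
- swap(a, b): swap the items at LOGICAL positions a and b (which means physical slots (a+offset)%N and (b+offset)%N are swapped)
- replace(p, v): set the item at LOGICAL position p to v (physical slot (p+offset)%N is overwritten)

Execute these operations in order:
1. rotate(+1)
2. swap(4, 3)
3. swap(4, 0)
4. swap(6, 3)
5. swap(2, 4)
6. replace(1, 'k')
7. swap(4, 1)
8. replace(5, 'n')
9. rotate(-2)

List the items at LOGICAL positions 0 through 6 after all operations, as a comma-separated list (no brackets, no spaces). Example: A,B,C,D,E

After op 1 (rotate(+1)): offset=1, physical=[A,B,C,D,E,F,G], logical=[B,C,D,E,F,G,A]
After op 2 (swap(4, 3)): offset=1, physical=[A,B,C,D,F,E,G], logical=[B,C,D,F,E,G,A]
After op 3 (swap(4, 0)): offset=1, physical=[A,E,C,D,F,B,G], logical=[E,C,D,F,B,G,A]
After op 4 (swap(6, 3)): offset=1, physical=[F,E,C,D,A,B,G], logical=[E,C,D,A,B,G,F]
After op 5 (swap(2, 4)): offset=1, physical=[F,E,C,B,A,D,G], logical=[E,C,B,A,D,G,F]
After op 6 (replace(1, 'k')): offset=1, physical=[F,E,k,B,A,D,G], logical=[E,k,B,A,D,G,F]
After op 7 (swap(4, 1)): offset=1, physical=[F,E,D,B,A,k,G], logical=[E,D,B,A,k,G,F]
After op 8 (replace(5, 'n')): offset=1, physical=[F,E,D,B,A,k,n], logical=[E,D,B,A,k,n,F]
After op 9 (rotate(-2)): offset=6, physical=[F,E,D,B,A,k,n], logical=[n,F,E,D,B,A,k]

Answer: n,F,E,D,B,A,k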